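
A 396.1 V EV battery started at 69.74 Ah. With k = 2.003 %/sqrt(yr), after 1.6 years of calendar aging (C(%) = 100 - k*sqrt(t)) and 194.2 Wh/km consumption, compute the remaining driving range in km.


Step 1: capacity retention = 100 - 2.003 * sqrt(1.6) = 100 - 2.003 * 1.2649 = 97.466%
Step 2: C_now = 69.74 * 97.466/100 = 67.973 Ah
Step 3: E_pack = V * C_now = 396.1 * 67.973 = 26924 Wh
Step 4: range = E_pack / consumption = 26924 / 194.2 = 138.6 km

138.6 km


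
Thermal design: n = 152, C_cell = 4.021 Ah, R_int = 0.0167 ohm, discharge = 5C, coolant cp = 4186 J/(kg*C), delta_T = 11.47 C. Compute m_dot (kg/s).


Step 1: I = 5 * 4.021 = 20.105 A
Step 2: Q_cell = I^2 * R = 20.105^2 * 0.0167 = 6.7503 W
Step 3: Q_total = 152 * 6.7503 = 1026 W
Step 4: m_dot = Q_total / (cp * dT) = 1026 / (4186 * 11.47) = 0.02137 kg/s

0.02137 kg/s


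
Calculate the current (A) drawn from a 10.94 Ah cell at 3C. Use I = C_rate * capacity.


I = C_rate * capacity = 3 * 10.94 = 32.82 A

32.82 A


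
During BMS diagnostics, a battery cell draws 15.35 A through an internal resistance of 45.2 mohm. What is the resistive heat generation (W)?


Convert: R = 45.2 mohm = 0.0452 ohm
Q = I^2 * R = 15.35^2 * 0.0452 = 10.65 W

10.65 W


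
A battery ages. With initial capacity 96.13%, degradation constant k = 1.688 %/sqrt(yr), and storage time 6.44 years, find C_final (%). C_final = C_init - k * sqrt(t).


Step 1: sqrt(6.44 yr) = 2.5377
Step 2: drop = 1.688 * 2.5377 = 4.2836
Step 3: C_final = 96.13 - 4.2836 = 91.85%

91.85%


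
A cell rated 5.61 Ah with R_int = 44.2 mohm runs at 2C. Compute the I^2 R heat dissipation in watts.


Convert: R = 44.2 mohm = 0.0442 ohm
Step 1: I = C_rate * capacity = 2 * 5.61 = 11.22 A
Step 2: Q = I^2 * R = 11.22^2 * 0.0442 = 125.89 * 0.0442 = 5.564 W

5.564 W


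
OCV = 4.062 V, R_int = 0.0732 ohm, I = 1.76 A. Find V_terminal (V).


V = OCV - I*R = 4.062 - 1.76 * 0.0732 = 3.933 V

3.933 V


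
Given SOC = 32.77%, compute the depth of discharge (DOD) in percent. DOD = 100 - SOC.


DOD = 100 - SOC = 100 - 32.77 = 67.23%

67.23%


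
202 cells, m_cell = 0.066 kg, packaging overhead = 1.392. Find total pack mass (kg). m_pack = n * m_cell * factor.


Cell mass sum = 202 * 0.066 = 13.332 kg
With overhead 1.392: m_pack = 13.332 * 1.392 = 18.56 kg

18.56 kg


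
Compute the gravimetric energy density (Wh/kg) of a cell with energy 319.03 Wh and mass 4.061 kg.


ED = E / m = 319.03 / 4.061 = 78.56 Wh/kg

78.56 Wh/kg


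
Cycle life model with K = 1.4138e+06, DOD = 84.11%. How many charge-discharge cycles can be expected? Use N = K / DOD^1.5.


Step 1: DOD^1.5 = 84.11^1.5 = 771.39
Step 2: N = 1.4138e+06 / 771.39 = 1833 cycles

1833 cycles


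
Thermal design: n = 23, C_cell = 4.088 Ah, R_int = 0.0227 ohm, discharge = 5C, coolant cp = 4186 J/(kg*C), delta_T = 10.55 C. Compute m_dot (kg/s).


Step 1: I = 5 * 4.088 = 20.44 A
Step 2: Q_cell = I^2 * R = 20.44^2 * 0.0227 = 9.4839 W
Step 3: Q_total = 23 * 9.4839 = 218.13 W
Step 4: m_dot = Q_total / (cp * dT) = 218.13 / (4186 * 10.55) = 0.004939 kg/s

0.004939 kg/s


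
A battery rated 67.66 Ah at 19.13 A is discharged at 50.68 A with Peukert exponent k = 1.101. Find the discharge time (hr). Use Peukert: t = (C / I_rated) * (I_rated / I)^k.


Step 1: t_rated = C / I_rated = 67.66 / 19.13 = 3.5369 hr
Step 2: ratio = 19.13 / 50.68 = 0.37747
Step 3: ratio^k = 0.37747^1.101 = 0.3421
Step 4: t = t_rated * ratio^k = 3.5369 * 0.3421 = 1.210 hr

1.210 hr


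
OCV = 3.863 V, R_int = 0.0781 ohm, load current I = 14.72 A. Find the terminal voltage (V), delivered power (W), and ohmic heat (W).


Step 1: V_terminal = OCV - I*R = 3.863 - 14.72 * 0.0781 = 2.7134 V
Step 2: P_out = V_terminal * I = 2.7134 * 14.72 = 39.94 W
Step 3: Q = I^2 * R = 14.72^2 * 0.0781 = 16.92 W

V=2.7134 V, P=39.94 W, Q=16.92 W


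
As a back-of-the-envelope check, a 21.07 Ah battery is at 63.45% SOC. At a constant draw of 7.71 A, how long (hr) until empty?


Step 1: remaining = SOC/100 * C_total = 63.45/100 * 21.07 = 13.369 Ah
Step 2: t = remaining / I = 13.369 / 7.71 = 1.734 hr

1.734 hr


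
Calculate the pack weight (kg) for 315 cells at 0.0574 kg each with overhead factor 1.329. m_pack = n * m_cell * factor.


Cell mass sum = 315 * 0.0574 = 18.081 kg
With overhead 1.329: m_pack = 18.081 * 1.329 = 24.03 kg

24.03 kg


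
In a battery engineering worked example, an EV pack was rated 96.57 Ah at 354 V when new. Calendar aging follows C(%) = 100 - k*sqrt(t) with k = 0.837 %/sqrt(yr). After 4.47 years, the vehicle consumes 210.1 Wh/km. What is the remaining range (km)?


Step 1: capacity retention = 100 - 0.837 * sqrt(4.47) = 100 - 0.837 * 2.1142 = 98.23%
Step 2: C_now = 96.57 * 98.23/100 = 94.861 Ah
Step 3: E_pack = V * C_now = 354 * 94.861 = 33581 Wh
Step 4: range = E_pack / consumption = 33581 / 210.1 = 159.8 km

159.8 km


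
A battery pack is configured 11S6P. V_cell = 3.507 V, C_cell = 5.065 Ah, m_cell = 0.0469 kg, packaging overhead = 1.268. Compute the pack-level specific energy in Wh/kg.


Step 1: V_pack = 11 * 3.507 = 38.577 V
Step 2: C_pack = 6 * 5.065 = 30.39 Ah
Step 3: E_pack = V_pack * C_pack = 38.577 * 30.39 = 1172.4 Wh
Step 4: m_pack = 11 * 6 * 0.0469 * 1.268 = 3.925 kg
Step 5: ED = E_pack / m_pack = 1172.4 / 3.925 = 298.7 Wh/kg

298.7 Wh/kg


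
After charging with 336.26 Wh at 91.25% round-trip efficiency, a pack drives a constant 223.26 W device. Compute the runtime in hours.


Step 1: E_discharge = eta/100 * E_charge = 91.25/100 * 336.26 = 306.84 Wh
Step 2: t = E_discharge / P = 306.84 / 223.26 = 1.374 hr

1.374 hr


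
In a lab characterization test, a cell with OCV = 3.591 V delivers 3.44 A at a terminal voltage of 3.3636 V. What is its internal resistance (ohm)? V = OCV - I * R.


R = (OCV - V) / I = (3.591 - 3.3636) / 3.44 = 0.06610 ohm

0.06610 ohm


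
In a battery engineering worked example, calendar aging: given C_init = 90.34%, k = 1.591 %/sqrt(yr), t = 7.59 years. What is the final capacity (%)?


sqrt(t) = sqrt(7.59) = 2.755
C_final = 90.34 - 1.591 * 2.755 = 85.96%

85.96%


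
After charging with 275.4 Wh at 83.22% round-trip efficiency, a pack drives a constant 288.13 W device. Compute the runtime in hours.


Step 1: E_discharge = eta/100 * E_charge = 83.22/100 * 275.4 = 229.19 Wh
Step 2: t = E_discharge / P = 229.19 / 288.13 = 0.7954 hr

0.7954 hr


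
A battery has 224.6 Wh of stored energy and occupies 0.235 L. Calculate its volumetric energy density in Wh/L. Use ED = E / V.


ED = E / V = 224.6 / 0.235 = 955.7 Wh/L

955.7 Wh/L


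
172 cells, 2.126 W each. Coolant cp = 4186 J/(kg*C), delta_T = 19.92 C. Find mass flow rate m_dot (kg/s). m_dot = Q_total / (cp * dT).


Step 1: Total heat Q = 172 * 2.126 W = 365.67 W
Step 2: denom = cp * dT = 4186 * 19.92 = 83385
Step 3: m_dot = 365.67 / 83385 = 0.004385 kg/s

0.004385 kg/s


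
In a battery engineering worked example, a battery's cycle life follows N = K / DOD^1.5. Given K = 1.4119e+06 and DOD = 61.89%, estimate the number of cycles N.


DOD^1.5 = 486.89
N = K / DOD^1.5 = 1.4119e+06 / 486.89 = 2900

2900 cycles


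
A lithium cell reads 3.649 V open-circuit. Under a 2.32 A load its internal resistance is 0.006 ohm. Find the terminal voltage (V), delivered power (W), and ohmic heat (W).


Step 1: V_terminal = OCV - I*R = 3.649 - 2.32 * 0.006 = 3.6351 V
Step 2: P_out = V_terminal * I = 3.6351 * 2.32 = 8.433 W
Step 3: Q = I^2 * R = 2.32^2 * 0.006 = 0.03229 W

V=3.6351 V, P=8.433 W, Q=0.03229 W


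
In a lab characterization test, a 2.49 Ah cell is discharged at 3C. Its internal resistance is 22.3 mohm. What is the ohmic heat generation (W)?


Convert: R = 22.3 mohm = 0.0223 ohm
Step 1: I = C_rate * capacity = 3 * 2.49 = 7.47 A
Step 2: Q = I^2 * R = 7.47^2 * 0.0223 = 55.801 * 0.0223 = 1.244 W

1.244 W


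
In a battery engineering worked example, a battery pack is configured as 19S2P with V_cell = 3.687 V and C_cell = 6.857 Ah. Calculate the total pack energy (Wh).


E = Ns * Vcell * Np * Ccell = 19 * 3.687 * 2 * 6.857 = 960.7 Wh

960.7 Wh


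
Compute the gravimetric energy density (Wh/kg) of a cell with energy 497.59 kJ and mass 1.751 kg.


Convert: E = 497.59 kJ = 138.22 Wh
ED = E / m = 138.22 / 1.751 = 78.94 Wh/kg

78.94 Wh/kg


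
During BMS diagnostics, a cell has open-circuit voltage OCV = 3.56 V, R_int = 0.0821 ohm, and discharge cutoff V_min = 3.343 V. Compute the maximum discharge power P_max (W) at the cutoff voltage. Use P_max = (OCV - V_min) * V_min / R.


P_max = (OCV - V_min) * V_min / R = (3.56 - 3.343) * 3.343 / 0.0821 = 0.217 * 3.343 / 0.0821 = 8.836 W

8.836 W


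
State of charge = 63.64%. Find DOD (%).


DOD = 100 - SOC = 100 - 63.64 = 36.36%

36.36%


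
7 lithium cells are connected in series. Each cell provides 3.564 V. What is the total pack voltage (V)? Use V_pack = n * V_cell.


Series voltages add: 7 * 3.564 V = 24.948 V

24.948 V


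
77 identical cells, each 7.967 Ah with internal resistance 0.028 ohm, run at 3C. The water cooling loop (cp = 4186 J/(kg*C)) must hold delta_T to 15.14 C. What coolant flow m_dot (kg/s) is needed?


Step 1: I = 3 * 7.967 = 23.901 A
Step 2: Q_cell = I^2 * R = 23.901^2 * 0.028 = 15.995 W
Step 3: Q_total = 77 * 15.995 = 1231.6 W
Step 4: m_dot = Q_total / (cp * dT) = 1231.6 / (4186 * 15.14) = 0.01943 kg/s

0.01943 kg/s


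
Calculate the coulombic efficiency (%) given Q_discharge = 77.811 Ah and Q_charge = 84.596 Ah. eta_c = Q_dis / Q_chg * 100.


eta_c = Q_dis / Q_chg * 100 = 77.811 / 84.596 * 100 = 91.98%

91.98%


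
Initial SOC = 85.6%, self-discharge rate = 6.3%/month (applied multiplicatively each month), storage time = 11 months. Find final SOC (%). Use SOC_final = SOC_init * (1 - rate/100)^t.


Monthly retention factor = 1 - 6.3/100 = 0.937
Over 11 months: factor^11 = 0.4888
SOC_final = 85.6 * 0.4888 = 41.84%

41.84%


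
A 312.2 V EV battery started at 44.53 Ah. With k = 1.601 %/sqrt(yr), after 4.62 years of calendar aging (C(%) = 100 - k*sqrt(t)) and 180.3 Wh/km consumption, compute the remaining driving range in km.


Step 1: capacity retention = 100 - 1.601 * sqrt(4.62) = 100 - 1.601 * 2.1494 = 96.559%
Step 2: C_now = 44.53 * 96.559/100 = 42.998 Ah
Step 3: E_pack = V * C_now = 312.2 * 42.998 = 13424 Wh
Step 4: range = E_pack / consumption = 13424 / 180.3 = 74.45 km

74.45 km


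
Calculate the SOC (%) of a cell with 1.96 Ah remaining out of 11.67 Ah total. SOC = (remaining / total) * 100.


SOC = (remaining / total) * 100 = (1.96 / 11.67) * 100 = 16.80%

16.80%


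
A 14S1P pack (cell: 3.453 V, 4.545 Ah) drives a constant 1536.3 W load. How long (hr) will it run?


Step 1: E_pack = Ns * V_cell * Np * C_cell = 14 * 3.453 * 1 * 4.545 = 219.71 Wh
Step 2: t = E_pack / P = 219.71 / 1536.3 = 0.1430 hr

0.1430 hr


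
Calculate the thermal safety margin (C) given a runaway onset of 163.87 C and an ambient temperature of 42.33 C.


margin = T_onset - T_ambient = 163.87 - 42.33 = 121.54 C

121.54 C


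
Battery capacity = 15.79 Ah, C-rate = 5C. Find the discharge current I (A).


At 5C: I = 5 * 15.79 Ah = 78.95 A

78.95 A


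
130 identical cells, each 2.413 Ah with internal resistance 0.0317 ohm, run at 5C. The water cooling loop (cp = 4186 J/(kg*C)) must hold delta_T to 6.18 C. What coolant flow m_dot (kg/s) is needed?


Step 1: I = 5 * 2.413 = 12.065 A
Step 2: Q_cell = I^2 * R = 12.065^2 * 0.0317 = 4.6144 W
Step 3: Q_total = 130 * 4.6144 = 599.87 W
Step 4: m_dot = Q_total / (cp * dT) = 599.87 / (4186 * 6.18) = 0.02319 kg/s

0.02319 kg/s


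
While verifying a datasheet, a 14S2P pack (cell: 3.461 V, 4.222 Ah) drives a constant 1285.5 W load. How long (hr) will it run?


Step 1: E_pack = Ns * V_cell * Np * C_cell = 14 * 3.461 * 2 * 4.222 = 409.15 Wh
Step 2: t = E_pack / P = 409.15 / 1285.5 = 0.3183 hr

0.3183 hr


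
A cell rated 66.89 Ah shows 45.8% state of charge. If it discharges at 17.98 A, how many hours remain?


Step 1: remaining = SOC/100 * C_total = 45.8/100 * 66.89 = 30.636 Ah
Step 2: t = remaining / I = 30.636 / 17.98 = 1.704 hr

1.704 hr


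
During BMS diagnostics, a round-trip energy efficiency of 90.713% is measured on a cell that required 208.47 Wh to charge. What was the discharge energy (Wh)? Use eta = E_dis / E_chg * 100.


E_dis = eta/100 * E_chg = 90.713/100 * 208.47 = 189.1 Wh

189.1 Wh


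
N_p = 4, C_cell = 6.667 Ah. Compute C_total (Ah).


Parallel capacities add: 4 * 6.667 Ah = 26.668 Ah

26.668 Ah


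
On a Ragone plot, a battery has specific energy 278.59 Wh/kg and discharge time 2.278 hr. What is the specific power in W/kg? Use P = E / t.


Specific power = 278.59 Wh/kg / 2.278 hr = 122.3 W/kg

122.3 W/kg


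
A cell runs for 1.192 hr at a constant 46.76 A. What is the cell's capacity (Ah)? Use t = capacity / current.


C = I * t = 46.76 * 1.192 = 55.74 Ah

55.74 Ah


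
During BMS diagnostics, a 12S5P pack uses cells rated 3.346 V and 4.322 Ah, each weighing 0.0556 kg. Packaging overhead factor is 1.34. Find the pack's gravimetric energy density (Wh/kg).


Step 1: V_pack = 12 * 3.346 = 40.152 V
Step 2: C_pack = 5 * 4.322 = 21.61 Ah
Step 3: E_pack = V_pack * C_pack = 40.152 * 21.61 = 867.68 Wh
Step 4: m_pack = 12 * 5 * 0.0556 * 1.34 = 4.4702 kg
Step 5: ED = E_pack / m_pack = 867.68 / 4.4702 = 194.1 Wh/kg

194.1 Wh/kg


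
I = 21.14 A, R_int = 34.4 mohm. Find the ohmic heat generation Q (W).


Convert: R = 34.4 mohm = 0.0344 ohm
Q = I^2 * R = 21.14^2 * 0.0344 = 15.37 W

15.37 W


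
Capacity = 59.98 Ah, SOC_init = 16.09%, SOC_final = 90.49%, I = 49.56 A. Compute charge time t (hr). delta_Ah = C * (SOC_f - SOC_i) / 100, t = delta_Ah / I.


delta_Ah = 59.98 * (90.49 - 16.09) / 100 = 44.625 Ah
t = delta_Ah / I = 44.625 / 49.56 = 0.9004 hr

0.9004 hr


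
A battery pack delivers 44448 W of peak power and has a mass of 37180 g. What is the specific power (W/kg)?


Convert: m = 37180 g = 37.18 kg
Specific power = 44448 W / 37.18 kg = 1195 W/kg

1195 W/kg


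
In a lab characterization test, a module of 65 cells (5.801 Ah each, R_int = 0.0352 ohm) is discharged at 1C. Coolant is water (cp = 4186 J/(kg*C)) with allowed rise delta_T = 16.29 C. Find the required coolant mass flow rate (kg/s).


Step 1: I = 1 * 5.801 = 5.801 A
Step 2: Q_cell = I^2 * R = 5.801^2 * 0.0352 = 1.1845 W
Step 3: Q_total = 65 * 1.1845 = 76.993 W
Step 4: m_dot = Q_total / (cp * dT) = 76.993 / (4186 * 16.29) = 0.001129 kg/s

0.001129 kg/s


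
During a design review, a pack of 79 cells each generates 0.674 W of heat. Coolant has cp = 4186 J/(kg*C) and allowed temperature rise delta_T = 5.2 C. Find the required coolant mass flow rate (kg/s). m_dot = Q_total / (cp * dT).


Step 1: Total heat Q = 79 * 0.674 W = 53.246 W
Step 2: denom = cp * dT = 4186 * 5.2 = 21767
Step 3: m_dot = 53.246 / 21767 = 0.002446 kg/s

0.002446 kg/s


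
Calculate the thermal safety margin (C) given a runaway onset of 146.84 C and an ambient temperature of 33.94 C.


margin = T_onset - T_ambient = 146.84 - 33.94 = 112.9 C

112.9 C


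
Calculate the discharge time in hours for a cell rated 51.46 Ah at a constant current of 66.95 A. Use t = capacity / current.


Runtime = 51.46 Ah / 66.95 A = 0.7686 hr

0.7686 hr


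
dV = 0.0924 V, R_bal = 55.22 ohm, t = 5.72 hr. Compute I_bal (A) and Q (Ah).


I_bal = dV / R = 0.0924 / 55.22 = 0.0016733 A
Q = I_bal * t = 0.0016733 * 5.72 = 0.009571 Ah

I=0.0016733 A, Q=0.009571 Ah


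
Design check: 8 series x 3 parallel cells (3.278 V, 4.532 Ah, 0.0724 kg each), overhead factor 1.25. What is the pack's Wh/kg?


Step 1: V_pack = 8 * 3.278 = 26.224 V
Step 2: C_pack = 3 * 4.532 = 13.596 Ah
Step 3: E_pack = V_pack * C_pack = 26.224 * 13.596 = 356.54 Wh
Step 4: m_pack = 8 * 3 * 0.0724 * 1.25 = 2.172 kg
Step 5: ED = E_pack / m_pack = 356.54 / 2.172 = 164.2 Wh/kg

164.2 Wh/kg


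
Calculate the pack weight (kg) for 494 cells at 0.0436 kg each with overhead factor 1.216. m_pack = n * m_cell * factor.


m_pack = n * m_cell * overhead = 494 * 0.0436 * 1.216 = 26.19 kg

26.19 kg


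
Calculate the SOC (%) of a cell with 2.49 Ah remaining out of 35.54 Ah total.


SOC% = 2.49 / 35.54 * 100 = 7.006%

7.006%


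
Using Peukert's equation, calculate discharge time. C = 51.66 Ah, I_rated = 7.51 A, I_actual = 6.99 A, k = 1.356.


t_rated = C / I_rated = 51.66 / 7.51 = 6.8788 hr
(I_rated/I)^k = (1.0744)^1.356 = 1.1022
t = t_rated * (I_rated/I)^k = 6.8788 * 1.1022 = 7.582 hr

7.582 hr


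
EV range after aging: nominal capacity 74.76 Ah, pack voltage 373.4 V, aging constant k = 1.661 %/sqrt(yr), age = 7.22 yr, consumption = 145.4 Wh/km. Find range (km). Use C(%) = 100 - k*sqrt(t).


Step 1: capacity retention = 100 - 1.661 * sqrt(7.22) = 100 - 1.661 * 2.687 = 95.537%
Step 2: C_now = 74.76 * 95.537/100 = 71.423 Ah
Step 3: E_pack = V * C_now = 373.4 * 71.423 = 26669 Wh
Step 4: range = E_pack / consumption = 26669 / 145.4 = 183.4 km

183.4 km


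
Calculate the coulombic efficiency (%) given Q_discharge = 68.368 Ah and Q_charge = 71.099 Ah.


Coulombic efficiency = 68.368/71.099 * 100% = 96.16%

96.16%


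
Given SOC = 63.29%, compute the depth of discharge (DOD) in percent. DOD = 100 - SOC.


Complement of SOC: DOD = 100% - 63.29% = 36.71%

36.71%


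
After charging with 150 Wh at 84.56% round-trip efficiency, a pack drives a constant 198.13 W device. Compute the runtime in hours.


Step 1: E_discharge = eta/100 * E_charge = 84.56/100 * 150 = 126.84 Wh
Step 2: t = E_discharge / P = 126.84 / 198.13 = 0.6402 hr

0.6402 hr


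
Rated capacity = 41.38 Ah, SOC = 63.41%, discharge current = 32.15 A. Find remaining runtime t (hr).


Step 1: remaining = SOC/100 * C_total = 63.41/100 * 41.38 = 26.239 Ah
Step 2: t = remaining / I = 26.239 / 32.15 = 0.8161 hr

0.8161 hr


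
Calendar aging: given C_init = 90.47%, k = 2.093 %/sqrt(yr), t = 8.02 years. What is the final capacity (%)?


Step 1: sqrt(8.02 yr) = 2.832
Step 2: drop = 2.093 * 2.832 = 5.9274
Step 3: C_final = 90.47 - 5.9274 = 84.54%

84.54%


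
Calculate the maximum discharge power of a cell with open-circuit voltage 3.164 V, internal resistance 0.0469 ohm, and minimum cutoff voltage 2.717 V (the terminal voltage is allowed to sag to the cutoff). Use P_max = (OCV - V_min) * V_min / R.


dV = OCV - V_min = 0.447 V (so I_max = dV / R)
P_max = dV * V_min / R = 0.447 * 2.717 / 0.0469 = 25.90 W

25.90 W


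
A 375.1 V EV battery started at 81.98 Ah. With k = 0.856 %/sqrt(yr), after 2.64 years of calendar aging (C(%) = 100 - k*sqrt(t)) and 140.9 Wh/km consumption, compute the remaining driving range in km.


Step 1: capacity retention = 100 - 0.856 * sqrt(2.64) = 100 - 0.856 * 1.6248 = 98.609%
Step 2: C_now = 81.98 * 98.609/100 = 80.84 Ah
Step 3: E_pack = V * C_now = 375.1 * 80.84 = 30323 Wh
Step 4: range = E_pack / consumption = 30323 / 140.9 = 215.2 km

215.2 km


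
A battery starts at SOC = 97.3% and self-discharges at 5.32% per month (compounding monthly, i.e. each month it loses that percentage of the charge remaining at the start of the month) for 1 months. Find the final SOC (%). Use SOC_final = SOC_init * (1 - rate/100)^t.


decay = (1 - 5.32/100)^1 = 0.9468
SOC_final = 97.3 * 0.9468 = 92.12%

92.12%


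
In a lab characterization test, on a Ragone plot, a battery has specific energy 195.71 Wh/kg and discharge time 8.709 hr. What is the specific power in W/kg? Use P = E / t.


Specific power = 195.71 Wh/kg / 8.709 hr = 22.47 W/kg

22.47 W/kg


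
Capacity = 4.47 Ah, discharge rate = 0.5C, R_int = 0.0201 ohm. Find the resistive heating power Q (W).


Step 1: I = C_rate * capacity = 0.5 * 4.47 = 2.235 A
Step 2: Q = I^2 * R = 2.235^2 * 0.0201 = 4.9952 * 0.0201 = 0.1004 W

0.1004 W


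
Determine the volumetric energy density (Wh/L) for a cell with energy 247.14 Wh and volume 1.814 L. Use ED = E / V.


ED = E / V = 247.14 / 1.814 = 136.2 Wh/L

136.2 Wh/L


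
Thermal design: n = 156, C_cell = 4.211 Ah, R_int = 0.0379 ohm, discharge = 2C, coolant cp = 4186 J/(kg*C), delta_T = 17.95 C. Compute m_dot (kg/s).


Step 1: I = 2 * 4.211 = 8.422 A
Step 2: Q_cell = I^2 * R = 8.422^2 * 0.0379 = 2.6883 W
Step 3: Q_total = 156 * 2.6883 = 419.37 W
Step 4: m_dot = Q_total / (cp * dT) = 419.37 / (4186 * 17.95) = 0.005581 kg/s

0.005581 kg/s


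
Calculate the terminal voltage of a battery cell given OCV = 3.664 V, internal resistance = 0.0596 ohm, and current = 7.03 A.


V = OCV - I*R = 3.664 - 7.03 * 0.0596 = 3.245 V

3.245 V


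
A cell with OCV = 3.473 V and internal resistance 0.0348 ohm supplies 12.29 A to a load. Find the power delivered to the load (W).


Step 1: V_terminal = OCV - I*R = 3.473 - 12.29 * 0.0348 = 3.0453 V
Step 2: P_out = V_terminal * I = 3.0453 * 12.29 = 37.43 W

37.43 W


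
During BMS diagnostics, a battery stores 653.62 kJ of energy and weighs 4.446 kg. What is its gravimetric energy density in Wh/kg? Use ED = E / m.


Convert: E = 653.62 kJ = 181.56 Wh
ED = E / m = 181.56 / 4.446 = 40.84 Wh/kg

40.84 Wh/kg


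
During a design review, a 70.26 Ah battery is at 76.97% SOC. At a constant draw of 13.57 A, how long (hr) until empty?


Step 1: remaining = SOC/100 * C_total = 76.97/100 * 70.26 = 54.079 Ah
Step 2: t = remaining / I = 54.079 / 13.57 = 3.985 hr

3.985 hr


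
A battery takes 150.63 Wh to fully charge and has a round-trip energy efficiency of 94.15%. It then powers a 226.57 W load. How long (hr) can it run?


Step 1: E_discharge = eta/100 * E_charge = 94.15/100 * 150.63 = 141.82 Wh
Step 2: t = E_discharge / P = 141.82 / 226.57 = 0.6259 hr

0.6259 hr


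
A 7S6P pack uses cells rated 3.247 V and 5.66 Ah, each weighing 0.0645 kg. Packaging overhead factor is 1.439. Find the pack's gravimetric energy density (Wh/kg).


Step 1: V_pack = 7 * 3.247 = 22.729 V
Step 2: C_pack = 6 * 5.66 = 33.96 Ah
Step 3: E_pack = V_pack * C_pack = 22.729 * 33.96 = 771.88 Wh
Step 4: m_pack = 7 * 6 * 0.0645 * 1.439 = 3.8983 kg
Step 5: ED = E_pack / m_pack = 771.88 / 3.8983 = 198.0 Wh/kg

198.0 Wh/kg


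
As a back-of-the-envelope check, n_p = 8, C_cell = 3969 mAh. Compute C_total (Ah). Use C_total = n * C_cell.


Convert: C_cell = 3969 mAh = 3.969 Ah
C_total = 8 * 3.969 = 31.752 Ah

31.752 Ah


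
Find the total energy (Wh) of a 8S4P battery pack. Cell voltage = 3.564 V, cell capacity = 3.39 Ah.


V_pack = 8 * 3.564 = 28.512 V
C_pack = 4 * 3.39 = 13.56 Ah
E = V_pack * C_pack = 28.512 * 13.56 = 386.6 Wh

386.6 Wh


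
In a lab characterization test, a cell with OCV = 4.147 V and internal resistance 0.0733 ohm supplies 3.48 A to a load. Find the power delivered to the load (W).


Step 1: V_terminal = OCV - I*R = 4.147 - 3.48 * 0.0733 = 3.8919 V
Step 2: P_out = V_terminal * I = 3.8919 * 3.48 = 13.54 W

13.54 W


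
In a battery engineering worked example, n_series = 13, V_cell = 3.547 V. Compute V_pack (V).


V_pack = n * V_cell = 13 * 3.547 = 46.111 V

46.111 V


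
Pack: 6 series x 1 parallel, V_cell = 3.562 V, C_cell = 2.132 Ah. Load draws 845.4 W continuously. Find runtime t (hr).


Step 1: E_pack = Ns * V_cell * Np * C_cell = 6 * 3.562 * 1 * 2.132 = 45.565 Wh
Step 2: t = E_pack / P = 45.565 / 845.4 = 0.05390 hr

0.05390 hr


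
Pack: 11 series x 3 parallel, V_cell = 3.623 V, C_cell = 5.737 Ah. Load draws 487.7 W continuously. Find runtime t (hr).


Step 1: E_pack = Ns * V_cell * Np * C_cell = 11 * 3.623 * 3 * 5.737 = 685.91 Wh
Step 2: t = E_pack / P = 685.91 / 487.7 = 1.406 hr

1.406 hr


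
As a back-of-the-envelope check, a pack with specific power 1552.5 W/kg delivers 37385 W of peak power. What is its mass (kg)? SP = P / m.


m = P / SP = 37385 / 1552.5 = 24.08 kg

24.08 kg


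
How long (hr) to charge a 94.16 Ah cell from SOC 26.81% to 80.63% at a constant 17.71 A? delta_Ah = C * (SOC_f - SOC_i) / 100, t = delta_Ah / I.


delta_Ah = 94.16 * (80.63 - 26.81) / 100 = 50.677 Ah
t = delta_Ah / I = 50.677 / 17.71 = 2.861 hr

2.861 hr


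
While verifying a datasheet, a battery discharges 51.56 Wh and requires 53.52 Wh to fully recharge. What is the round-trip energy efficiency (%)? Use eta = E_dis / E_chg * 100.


eta_e = E_dis / E_chg * 100 = 51.56 / 53.52 * 100 = 96.34%

96.34%


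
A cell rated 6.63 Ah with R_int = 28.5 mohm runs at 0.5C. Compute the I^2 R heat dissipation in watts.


Convert: R = 28.5 mohm = 0.0285 ohm
Step 1: I = C_rate * capacity = 0.5 * 6.63 = 3.315 A
Step 2: Q = I^2 * R = 3.315^2 * 0.0285 = 10.989 * 0.0285 = 0.3132 W

0.3132 W


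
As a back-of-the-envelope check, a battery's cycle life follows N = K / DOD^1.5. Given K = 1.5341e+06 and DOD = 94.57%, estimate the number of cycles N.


DOD^1.5 = 919.67
N = K / DOD^1.5 = 1.5341e+06 / 919.67 = 1668

1668 cycles


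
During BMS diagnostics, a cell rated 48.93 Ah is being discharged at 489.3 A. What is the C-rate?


C_rate = I / capacity = 489.3 / 48.93 = 10C

10C


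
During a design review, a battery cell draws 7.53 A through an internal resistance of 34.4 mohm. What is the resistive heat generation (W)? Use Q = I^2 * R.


Convert: R = 34.4 mohm = 0.0344 ohm
I^2 = 56.701
Q = 56.701 * 0.0344 = 1.951 W

1.951 W


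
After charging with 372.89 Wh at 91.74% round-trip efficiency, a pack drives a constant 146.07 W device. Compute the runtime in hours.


Step 1: E_discharge = eta/100 * E_charge = 91.74/100 * 372.89 = 342.09 Wh
Step 2: t = E_discharge / P = 342.09 / 146.07 = 2.342 hr

2.342 hr


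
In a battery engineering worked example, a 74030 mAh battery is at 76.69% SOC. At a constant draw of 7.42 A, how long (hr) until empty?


Convert: C_total = 74030 mAh = 74.03 Ah
Step 1: remaining = SOC/100 * C_total = 76.69/100 * 74.03 = 56.774 Ah
Step 2: t = remaining / I = 56.774 / 7.42 = 7.651 hr

7.651 hr


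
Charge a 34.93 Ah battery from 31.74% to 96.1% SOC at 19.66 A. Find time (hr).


Step 1: dSOC = 96.1% - 31.74% = 64.36%
Step 2: delta_Ah = 34.93 * 64.36 / 100 = 22.481 Ah
Step 3: t = 22.481 / 19.66 = 1.143 hr

1.143 hr


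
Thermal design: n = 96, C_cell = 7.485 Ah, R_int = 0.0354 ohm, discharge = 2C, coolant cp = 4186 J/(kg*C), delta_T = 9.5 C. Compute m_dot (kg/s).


Step 1: I = 2 * 7.485 = 14.97 A
Step 2: Q_cell = I^2 * R = 14.97^2 * 0.0354 = 7.9332 W
Step 3: Q_total = 96 * 7.9332 = 761.59 W
Step 4: m_dot = Q_total / (cp * dT) = 761.59 / (4186 * 9.5) = 0.01915 kg/s

0.01915 kg/s


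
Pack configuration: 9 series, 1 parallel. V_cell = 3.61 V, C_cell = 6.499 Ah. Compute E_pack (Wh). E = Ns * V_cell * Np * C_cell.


E = Ns * Vcell * Np * Ccell = 9 * 3.61 * 1 * 6.499 = 211.2 Wh

211.2 Wh


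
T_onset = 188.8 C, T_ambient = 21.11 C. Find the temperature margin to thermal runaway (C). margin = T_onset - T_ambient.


Safety margin = 188.8 C - 21.11 C = 167.69 C

167.69 C


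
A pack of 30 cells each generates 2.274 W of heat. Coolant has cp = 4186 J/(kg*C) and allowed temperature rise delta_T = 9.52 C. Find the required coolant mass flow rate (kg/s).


Q_total = 30 * 2.274 = 68.22 W
m_dot = Q_total / (cp * dT) = 68.22 / (4186 * 9.52) = 0.001712 kg/s

0.001712 kg/s


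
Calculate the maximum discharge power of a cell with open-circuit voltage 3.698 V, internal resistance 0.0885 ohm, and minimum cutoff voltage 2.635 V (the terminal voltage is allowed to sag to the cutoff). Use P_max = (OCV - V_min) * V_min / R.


P_max = (OCV - V_min) * V_min / R = (3.698 - 2.635) * 2.635 / 0.0885 = 1.063 * 2.635 / 0.0885 = 31.65 W

31.65 W


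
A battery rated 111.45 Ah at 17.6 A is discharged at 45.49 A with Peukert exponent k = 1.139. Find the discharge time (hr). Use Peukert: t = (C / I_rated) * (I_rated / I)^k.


Step 1: t_rated = C / I_rated = 111.45 / 17.6 = 6.3324 hr
Step 2: ratio = 17.6 / 45.49 = 0.3869
Step 3: ratio^k = 0.3869^1.139 = 0.33906
Step 4: t = t_rated * ratio^k = 6.3324 * 0.33906 = 2.147 hr

2.147 hr


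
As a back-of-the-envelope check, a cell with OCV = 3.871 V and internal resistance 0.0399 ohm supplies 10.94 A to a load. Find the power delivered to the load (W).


Step 1: V_terminal = OCV - I*R = 3.871 - 10.94 * 0.0399 = 3.4345 V
Step 2: P_out = V_terminal * I = 3.4345 * 10.94 = 37.57 W

37.57 W


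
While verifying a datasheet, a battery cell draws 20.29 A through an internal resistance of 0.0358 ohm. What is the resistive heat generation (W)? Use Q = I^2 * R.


Q = I^2 * R = 20.29^2 * 0.0358 = 14.74 W

14.74 W


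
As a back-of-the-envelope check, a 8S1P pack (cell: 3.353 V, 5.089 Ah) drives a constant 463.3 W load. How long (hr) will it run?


Step 1: E_pack = Ns * V_cell * Np * C_cell = 8 * 3.353 * 1 * 5.089 = 136.51 Wh
Step 2: t = E_pack / P = 136.51 / 463.3 = 0.2946 hr

0.2946 hr


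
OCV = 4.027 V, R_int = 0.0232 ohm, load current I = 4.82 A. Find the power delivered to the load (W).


Step 1: V_terminal = OCV - I*R = 4.027 - 4.82 * 0.0232 = 3.9152 V
Step 2: P_out = V_terminal * I = 3.9152 * 4.82 = 18.87 W

18.87 W


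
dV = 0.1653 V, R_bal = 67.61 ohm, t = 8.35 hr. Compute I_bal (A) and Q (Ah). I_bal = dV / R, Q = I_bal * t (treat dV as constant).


I_bal = dV / R = 0.1653 / 67.61 = 0.0024449 A
Q = I_bal * t = 0.0024449 * 8.35 = 0.02041 Ah

I=0.0024449 A, Q=0.02041 Ah


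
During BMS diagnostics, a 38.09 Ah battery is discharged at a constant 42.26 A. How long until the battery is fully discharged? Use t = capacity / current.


Runtime = 38.09 Ah / 42.26 A = 0.9013 hr

0.9013 hr


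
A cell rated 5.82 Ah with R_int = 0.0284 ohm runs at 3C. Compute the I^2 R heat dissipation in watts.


Step 1: I = C_rate * capacity = 3 * 5.82 = 17.46 A
Step 2: Q = I^2 * R = 17.46^2 * 0.0284 = 304.85 * 0.0284 = 8.658 W

8.658 W


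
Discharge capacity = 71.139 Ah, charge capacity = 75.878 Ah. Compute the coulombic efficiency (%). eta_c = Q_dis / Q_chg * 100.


Coulombic efficiency = 71.139/75.878 * 100% = 93.75%

93.75%


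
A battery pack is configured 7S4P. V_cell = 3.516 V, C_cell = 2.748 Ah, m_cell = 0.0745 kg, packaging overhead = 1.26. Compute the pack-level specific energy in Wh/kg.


Step 1: V_pack = 7 * 3.516 = 24.612 V
Step 2: C_pack = 4 * 2.748 = 10.992 Ah
Step 3: E_pack = V_pack * C_pack = 24.612 * 10.992 = 270.54 Wh
Step 4: m_pack = 7 * 4 * 0.0745 * 1.26 = 2.6284 kg
Step 5: ED = E_pack / m_pack = 270.54 / 2.6284 = 102.9 Wh/kg

102.9 Wh/kg


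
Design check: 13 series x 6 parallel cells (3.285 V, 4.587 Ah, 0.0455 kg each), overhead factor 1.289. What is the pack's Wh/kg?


Step 1: V_pack = 13 * 3.285 = 42.705 V
Step 2: C_pack = 6 * 4.587 = 27.522 Ah
Step 3: E_pack = V_pack * C_pack = 42.705 * 27.522 = 1175.3 Wh
Step 4: m_pack = 13 * 6 * 0.0455 * 1.289 = 4.5747 kg
Step 5: ED = E_pack / m_pack = 1175.3 / 4.5747 = 256.9 Wh/kg

256.9 Wh/kg


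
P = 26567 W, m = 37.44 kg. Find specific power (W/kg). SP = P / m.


SP = P / m = 26567 / 37.44 = 709.6 W/kg

709.6 W/kg


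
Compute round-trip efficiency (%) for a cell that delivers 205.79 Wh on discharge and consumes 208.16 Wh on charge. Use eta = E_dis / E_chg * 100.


Round-trip efficiency = 205.79/208.16 * 100% = 98.86%

98.86%


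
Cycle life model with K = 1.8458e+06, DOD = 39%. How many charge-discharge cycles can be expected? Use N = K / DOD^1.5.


Step 1: DOD^1.5 = 39^1.5 = 243.55
Step 2: N = 1.8458e+06 / 243.55 = 7579 cycles

7579 cycles


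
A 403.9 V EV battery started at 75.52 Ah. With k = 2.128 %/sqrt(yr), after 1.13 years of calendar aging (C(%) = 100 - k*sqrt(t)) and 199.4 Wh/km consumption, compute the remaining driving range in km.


Step 1: capacity retention = 100 - 2.128 * sqrt(1.13) = 100 - 2.128 * 1.063 = 97.738%
Step 2: C_now = 75.52 * 97.738/100 = 73.812 Ah
Step 3: E_pack = V * C_now = 403.9 * 73.812 = 29813 Wh
Step 4: range = E_pack / consumption = 29813 / 199.4 = 149.5 km

149.5 km


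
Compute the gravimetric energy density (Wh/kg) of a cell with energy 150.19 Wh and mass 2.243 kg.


ED = E / m = 150.19 / 2.243 = 66.96 Wh/kg

66.96 Wh/kg


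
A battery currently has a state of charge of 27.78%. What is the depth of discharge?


DOD = 100 - SOC = 100 - 27.78 = 72.22%

72.22%


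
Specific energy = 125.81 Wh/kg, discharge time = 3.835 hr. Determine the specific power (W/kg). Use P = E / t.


Specific power = 125.81 Wh/kg / 3.835 hr = 32.81 W/kg

32.81 W/kg


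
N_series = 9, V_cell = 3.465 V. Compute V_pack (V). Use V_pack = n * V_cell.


V_pack = n * V_cell = 9 * 3.465 = 31.185 V

31.185 V


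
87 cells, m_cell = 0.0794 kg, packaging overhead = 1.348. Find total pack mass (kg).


Cell mass sum = 87 * 0.0794 = 6.9078 kg
With overhead 1.348: m_pack = 6.9078 * 1.348 = 9.312 kg

9.312 kg


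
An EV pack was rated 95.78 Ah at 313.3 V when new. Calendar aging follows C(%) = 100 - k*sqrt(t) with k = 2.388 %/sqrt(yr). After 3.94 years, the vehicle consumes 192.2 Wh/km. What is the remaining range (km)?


Step 1: capacity retention = 100 - 2.388 * sqrt(3.94) = 100 - 2.388 * 1.9849 = 95.26%
Step 2: C_now = 95.78 * 95.26/100 = 91.24 Ah
Step 3: E_pack = V * C_now = 313.3 * 91.24 = 28585 Wh
Step 4: range = E_pack / consumption = 28585 / 192.2 = 148.7 km

148.7 km


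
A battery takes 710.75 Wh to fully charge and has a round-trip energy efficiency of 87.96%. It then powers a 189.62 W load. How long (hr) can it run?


Step 1: E_discharge = eta/100 * E_charge = 87.96/100 * 710.75 = 625.18 Wh
Step 2: t = E_discharge / P = 625.18 / 189.62 = 3.297 hr

3.297 hr


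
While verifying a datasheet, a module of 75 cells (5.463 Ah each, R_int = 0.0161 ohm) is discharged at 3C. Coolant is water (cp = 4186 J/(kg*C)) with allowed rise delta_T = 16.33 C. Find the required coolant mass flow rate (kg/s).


Step 1: I = 3 * 5.463 = 16.389 A
Step 2: Q_cell = I^2 * R = 16.389^2 * 0.0161 = 4.3244 W
Step 3: Q_total = 75 * 4.3244 = 324.33 W
Step 4: m_dot = Q_total / (cp * dT) = 324.33 / (4186 * 16.33) = 0.004745 kg/s

0.004745 kg/s


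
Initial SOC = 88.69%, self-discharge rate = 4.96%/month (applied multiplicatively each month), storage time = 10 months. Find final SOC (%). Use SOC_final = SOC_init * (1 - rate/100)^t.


Monthly retention factor = 1 - 4.96/100 = 0.9504
Over 10 months: factor^10 = 0.60126
SOC_final = 88.69 * 0.60126 = 53.33%

53.33%


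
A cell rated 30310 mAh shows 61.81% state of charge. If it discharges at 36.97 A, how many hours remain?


Convert: C_total = 30310 mAh = 30.31 Ah
Step 1: remaining = SOC/100 * C_total = 61.81/100 * 30.31 = 18.735 Ah
Step 2: t = remaining / I = 18.735 / 36.97 = 0.5068 hr

0.5068 hr


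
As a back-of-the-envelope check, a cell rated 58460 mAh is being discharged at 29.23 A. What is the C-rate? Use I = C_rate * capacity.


Convert: capacity = 58460 mAh = 58.46 Ah
Rearranging: C_rate = 29.23 / 58.46 = 0.5C

0.5C


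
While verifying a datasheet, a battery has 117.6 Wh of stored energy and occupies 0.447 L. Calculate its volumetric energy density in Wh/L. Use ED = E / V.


ED = E / V = 117.6 / 0.447 = 263.1 Wh/L

263.1 Wh/L


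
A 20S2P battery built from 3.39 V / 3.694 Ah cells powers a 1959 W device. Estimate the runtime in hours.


Step 1: E_pack = Ns * V_cell * Np * C_cell = 20 * 3.39 * 2 * 3.694 = 500.91 Wh
Step 2: t = E_pack / P = 500.91 / 1959 = 0.2557 hr

0.2557 hr


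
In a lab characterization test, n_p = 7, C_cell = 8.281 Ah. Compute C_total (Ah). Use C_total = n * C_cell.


Parallel capacities add: 7 * 8.281 Ah = 57.967 Ah

57.967 Ah


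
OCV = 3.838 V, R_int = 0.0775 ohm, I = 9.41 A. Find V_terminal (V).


IR drop = 9.41 * 0.0775 = 0.72928 V
V = 3.838 - 0.72928 = 3.109 V

3.109 V


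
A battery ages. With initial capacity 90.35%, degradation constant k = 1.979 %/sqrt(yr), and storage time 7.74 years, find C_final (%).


sqrt(t) = sqrt(7.74) = 2.7821
C_final = 90.35 - 1.979 * 2.7821 = 84.84%

84.84%


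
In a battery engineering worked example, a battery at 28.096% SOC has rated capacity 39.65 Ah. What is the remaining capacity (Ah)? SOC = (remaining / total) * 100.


remaining = SOC / 100 * total = 28.096 / 100 * 39.65 = 11.14 Ah

11.14 Ah


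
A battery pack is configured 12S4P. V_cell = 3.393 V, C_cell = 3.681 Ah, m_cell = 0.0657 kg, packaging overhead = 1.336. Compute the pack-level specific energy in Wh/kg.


Step 1: V_pack = 12 * 3.393 = 40.716 V
Step 2: C_pack = 4 * 3.681 = 14.724 Ah
Step 3: E_pack = V_pack * C_pack = 40.716 * 14.724 = 599.5 Wh
Step 4: m_pack = 12 * 4 * 0.0657 * 1.336 = 4.2132 kg
Step 5: ED = E_pack / m_pack = 599.5 / 4.2132 = 142.3 Wh/kg

142.3 Wh/kg


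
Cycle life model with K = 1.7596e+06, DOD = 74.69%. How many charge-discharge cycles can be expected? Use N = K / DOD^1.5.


DOD^1.5 = 645.5
N = K / DOD^1.5 = 1.7596e+06 / 645.5 = 2726

2726 cycles


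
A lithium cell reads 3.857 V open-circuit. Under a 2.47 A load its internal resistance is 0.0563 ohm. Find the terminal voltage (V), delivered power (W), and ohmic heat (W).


Step 1: V_terminal = OCV - I*R = 3.857 - 2.47 * 0.0563 = 3.7179 V
Step 2: P_out = V_terminal * I = 3.7179 * 2.47 = 9.183 W
Step 3: Q = I^2 * R = 2.47^2 * 0.0563 = 0.3435 W

V=3.7179 V, P=9.183 W, Q=0.3435 W


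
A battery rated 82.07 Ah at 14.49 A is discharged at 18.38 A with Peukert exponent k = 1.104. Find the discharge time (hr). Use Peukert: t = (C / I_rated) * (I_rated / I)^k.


t_rated = C / I_rated = 82.07 / 14.49 = 5.6639 hr
(I_rated/I)^k = (0.78836)^1.104 = 0.7691
t = t_rated * (I_rated/I)^k = 5.6639 * 0.7691 = 4.356 hr

4.356 hr


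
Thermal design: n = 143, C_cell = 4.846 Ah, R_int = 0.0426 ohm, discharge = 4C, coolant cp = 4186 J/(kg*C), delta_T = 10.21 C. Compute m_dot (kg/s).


Step 1: I = 4 * 4.846 = 19.384 A
Step 2: Q_cell = I^2 * R = 19.384^2 * 0.0426 = 16.007 W
Step 3: Q_total = 143 * 16.007 = 2289 W
Step 4: m_dot = Q_total / (cp * dT) = 2289 / (4186 * 10.21) = 0.05356 kg/s

0.05356 kg/s


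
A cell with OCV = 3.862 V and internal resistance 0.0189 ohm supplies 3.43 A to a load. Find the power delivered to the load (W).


Step 1: V_terminal = OCV - I*R = 3.862 - 3.43 * 0.0189 = 3.7972 V
Step 2: P_out = V_terminal * I = 3.7972 * 3.43 = 13.02 W

13.02 W


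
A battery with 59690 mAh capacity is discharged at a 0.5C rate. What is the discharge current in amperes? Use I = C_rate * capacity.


Convert: capacity = 59690 mAh = 59.69 Ah
I = C_rate * capacity = 0.5 * 59.69 = 29.845 A

29.845 A


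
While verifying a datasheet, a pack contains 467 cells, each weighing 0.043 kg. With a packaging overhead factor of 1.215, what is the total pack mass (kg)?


Cell mass sum = 467 * 0.043 = 20.081 kg
With overhead 1.215: m_pack = 20.081 * 1.215 = 24.40 kg

24.40 kg


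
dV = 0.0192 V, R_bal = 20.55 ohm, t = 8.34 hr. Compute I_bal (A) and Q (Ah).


I_bal = dV / R = 0.0192 / 20.55 = 9.3431e-04 A
Q = I_bal * t = 9.3431e-04 * 8.34 = 0.007792 Ah

I=9.3431e-04 A, Q=0.007792 Ah


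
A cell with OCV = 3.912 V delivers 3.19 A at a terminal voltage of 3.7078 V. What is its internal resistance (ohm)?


R = (OCV - V) / I = (3.912 - 3.7078) / 3.19 = 0.06401 ohm

0.06401 ohm


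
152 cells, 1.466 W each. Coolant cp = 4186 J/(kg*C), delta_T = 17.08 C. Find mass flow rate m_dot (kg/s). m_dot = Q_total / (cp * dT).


Q_total = 152 * 1.466 = 222.83 W
m_dot = Q_total / (cp * dT) = 222.83 / (4186 * 17.08) = 0.003117 kg/s

0.003117 kg/s


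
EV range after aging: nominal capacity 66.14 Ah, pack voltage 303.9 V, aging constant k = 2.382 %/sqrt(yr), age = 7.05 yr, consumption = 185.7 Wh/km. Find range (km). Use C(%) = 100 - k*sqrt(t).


Step 1: capacity retention = 100 - 2.382 * sqrt(7.05) = 100 - 2.382 * 2.6552 = 93.675%
Step 2: C_now = 66.14 * 93.675/100 = 61.957 Ah
Step 3: E_pack = V * C_now = 303.9 * 61.957 = 18829 Wh
Step 4: range = E_pack / consumption = 18829 / 185.7 = 101.4 km

101.4 km


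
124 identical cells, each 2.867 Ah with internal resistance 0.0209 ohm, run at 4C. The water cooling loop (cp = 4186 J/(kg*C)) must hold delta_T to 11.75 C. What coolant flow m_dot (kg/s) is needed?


Step 1: I = 4 * 2.867 = 11.468 A
Step 2: Q_cell = I^2 * R = 11.468^2 * 0.0209 = 2.7487 W
Step 3: Q_total = 124 * 2.7487 = 340.84 W
Step 4: m_dot = Q_total / (cp * dT) = 340.84 / (4186 * 11.75) = 0.006930 kg/s

0.006930 kg/s
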